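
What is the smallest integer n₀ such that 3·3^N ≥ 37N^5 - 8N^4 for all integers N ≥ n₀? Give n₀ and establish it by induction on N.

At N = 14: 14348907 < 19592160, so the inequality fails and n₀ ≥ 15. We prove 3·3^N ≥ 37N^5 - 8N^4 for all N ≥ 15.
For the base case N = 15: 3·3^N = 43046721 and 37N^5 - 8N^4 = 27691875, so 43046721 ≥ 27691875.
Inductive step: suppose the statement holds for some r ≥ 15, so 3·3^r ≥ 37r^5 - 8r^4.
Then 3·3^(r + 1) = 3·(3·3^r) ≥ 3·(37r^5 - 8r^4).
Also, for r ≥ 15 we have 3·(37r^5 - 8r^4) ≥ 37(r+1)^5 - 8(r+1)^4, since 3·(37r^5 - 8r^4) − (37(r+1)^5 - 8(r+1)^4) = 74r^5 - 201r^4 - 338r^3 - 322r^2 - 153r - 29, which is nonnegative for all r ≥ 15.
Combining, 3·3^(r + 1) ≥ 37(r+1)^5 - 8(r+1)^4.
This completes the induction.
Hence the smallest such n₀ is 15.

n₀ = 15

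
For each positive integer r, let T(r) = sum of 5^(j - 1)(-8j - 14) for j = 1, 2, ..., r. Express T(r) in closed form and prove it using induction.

T(r) = -5^r(2r + 3) + 3

We claim T(r) = -5^r(2r + 3) + 3 for all r ≥ 1.
When r = 1: T(1) = -22, and the closed form gives -22. They agree.
Inductive step: suppose the statement holds for some j ≥ 1, so T(j) = -5^j(2j + 3) + 3.
Then T(j+1) = T(j) + (5^j(-8j - 22)) = (-5^j(2j + 3) + 3) + (5^j(-8j - 22)).
Simplifying, T(j+1) = -10·5^j·j - 25·5^j + 3 = -5^(j+1)(2(j+1) + 3) + 3,
which is the closed form with r = j+1.
Hence, by induction on r, the claim holds for every r ≥ 1.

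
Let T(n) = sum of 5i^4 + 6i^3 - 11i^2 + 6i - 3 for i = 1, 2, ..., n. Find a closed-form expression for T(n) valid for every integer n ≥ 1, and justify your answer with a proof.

We claim T(n) = n(n^4 + 4n^3 + n^2 - n - 2) for all n ≥ 1.
Base step (n = 1): T(1) = 3, and the closed form gives 3. They agree.
Inductive step: assume the claim holds for n = i, so T(i) = i(i^4 + 4i^3 + i^2 - i - 2).
Then T(i+1) = T(i) + (5i^4 + 26i^3 + 37i^2 + 22i + 3) = (i(i^4 + 4i^3 + i^2 - i - 2)) + (5i^4 + 26i^3 + 37i^2 + 22i + 3).
Simplifying, T(i+1) = (i + 1)(i^4 + 8i^3 + 19i^2 + 17i + 3) = (i+1)((i+1)^4 + 4(i+1)^3 + (i+1)^2 - (i+1) - 2),
which is the closed form with n = i+1.
This completes the induction.

T(n) = n(n^4 + 4n^3 + n^2 - n - 2)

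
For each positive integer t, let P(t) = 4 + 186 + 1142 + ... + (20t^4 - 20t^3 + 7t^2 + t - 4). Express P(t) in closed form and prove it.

We claim P(t) = t(4t^4 + 5t^3 - t^2 - t - 3) for all t ≥ 1.
When t = 1: P(1) = 4, and the closed form gives 4. They agree.
Inductive step: assume the claim holds for t = k, so P(k) = k(4k^4 + 5k^3 - k^2 - k - 3).
Then P(k+1) = P(k) + (20k^4 + 60k^3 + 67k^2 + 35k + 4) = (k(4k^4 + 5k^3 - k^2 - k - 3)) + (20k^4 + 60k^3 + 67k^2 + 35k + 4).
Simplifying, P(k+1) = (k + 1)(4k^4 + 21k^3 + 38k^2 + 28k + 4) = (k+1)(4(k+1)^4 + 5(k+1)^3 - (k+1)^2 - (k+1) - 3),
which is the closed form with t = k+1.
This completes the induction.

P(t) = t(4t^4 + 5t^3 - t^2 - t - 3)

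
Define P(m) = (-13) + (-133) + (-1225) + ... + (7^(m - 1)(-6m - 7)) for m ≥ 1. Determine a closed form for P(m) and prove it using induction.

P(m) = -7^m(m + 1) + 1

We claim P(m) = -7^m(m + 1) + 1 for all m ≥ 1.
Base step (m = 1): P(1) = -13, and the closed form gives -13. They agree.
Inductive step: suppose the statement holds for some p ≥ 1, so P(p) = -7^p(p + 1) + 1.
Then P(p+1) = P(p) + (7^p(-6p - 13)) = (-7^p(p + 1) + 1) + (7^p(-6p - 13)).
Simplifying, P(p+1) = -7·7^p·p - 14·7^p + 1 = -7^(p+1)((p+1) + 1) + 1,
which is the closed form with m = p+1.
Hence, by induction on m, the claim holds for every m ≥ 1.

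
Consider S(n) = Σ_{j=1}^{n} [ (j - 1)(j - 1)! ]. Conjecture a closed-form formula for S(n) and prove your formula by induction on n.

We claim S(n) = n! - 1 for all n ≥ 1.
Base case (n = 1): S(1) = 0, and the closed form gives 0. They agree.
Suppose the result is true for n = j, so S(j) = j! - 1.
Then S(j+1) = S(j) + (j·j!) = (j! - 1) + (j·j!).
Simplifying, S(j+1) = (j+1)! - 1,
which is the closed form with n = j+1.
By induction, the statement is established for all n ≥ 1.

S(n) = n! - 1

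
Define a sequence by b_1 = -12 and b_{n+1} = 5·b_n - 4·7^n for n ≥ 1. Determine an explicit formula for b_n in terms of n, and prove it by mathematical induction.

Computing the first terms: b_1 = -12, b_2 = -88, b_3 = -636. This suggests b_n = 2·5^(n - 1) - 2·7^n.
For the base case n = 1: the formula gives -12 = -12 = b_1.
For the inductive step, assume it holds for an arbitrary r ≥ 1, so b_r = 2·5^(r - 1) - 2·7^r.
Then b_{r+1} = 5·b_r - 4·7^r = 5·(2·5^(r - 1) - 2·7^r) - 4·7^r = 2·5^r - 2·7^(r + 1) = 2·5^((r+1) - 1) - 2·7^(r+1),
which is the claimed formula at n = r+1.
By induction, the statement is established for all n ≥ 1.

b_n = 2·5^(n - 1) - 2·7^n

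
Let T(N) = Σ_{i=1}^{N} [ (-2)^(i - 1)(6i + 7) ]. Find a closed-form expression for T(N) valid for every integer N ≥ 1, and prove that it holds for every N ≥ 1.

We claim T(N) = -(-2)^N(2N + 3) + 3 for all N ≥ 1.
Base step (N = 1): T(1) = 13, and the closed form gives 13. They agree.
Inductive step: suppose the statement holds for some i ≥ 1, so T(i) = -(-2)^i(2i + 3) + 3.
Then T(i+1) = T(i) + ((-2)^i(6i + 13)) = (-(-2)^i(2i + 3) + 3) + ((-2)^i(6i + 13)).
Simplifying, T(i+1) = 4(-2)^i·i + 10(-2)^i + 3 = -(-2)^(i+1)(2(i+1) + 3) + 3,
which is the closed form with N = i+1.
By induction, the statement is established for all N ≥ 1.

T(N) = -(-2)^N(2N + 3) + 3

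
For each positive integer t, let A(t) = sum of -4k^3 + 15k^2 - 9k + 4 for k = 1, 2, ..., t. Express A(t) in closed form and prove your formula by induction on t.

We claim A(t) = -t(t^3 - 3t^2 - 2t - 2) for all t ≥ 1.
Base step (t = 1): A(1) = 6, and the closed form gives 6. They agree.
Inductive step: suppose the statement holds for some k ≥ 1, so A(k) = k(-k^3 + 3k^2 + 2k + 2).
Then A(k+1) = A(k) + (-4k^3 + 3k^2 + 9k + 6) = (k(-k^3 + 3k^2 + 2k + 2)) + (-4k^3 + 3k^2 + 9k + 6).
Simplifying, A(k+1) = -(k + 1)(k^3 - 5k - 6) = -(k+1)((k+1)^3 - 3(k+1)^2 - 2(k+1) - 2),
which is the closed form with t = k+1.
By the principle of mathematical induction, the result holds for all t ≥ 1.

A(t) = -t(t^3 - 3t^2 - 2t - 2)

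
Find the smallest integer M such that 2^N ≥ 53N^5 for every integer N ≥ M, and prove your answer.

At N = 30: 1073741824 < 1287900000, so the inequality fails and M ≥ 31. We prove 2^N ≥ 53N^5 for all N ≥ 31.
Base case (N = 31): 2^N = 2147483648 and 53N^5 = 1517345003, so 2147483648 ≥ 1517345003.
Suppose the result is true for N = k, so 2^k ≥ 53k^5.
Then 2^(k + 1) = 2·(2^k) ≥ 2·(53k^5).
Also, for k ≥ 31 we have 2·(53k^5) ≥ 53(k+1)^5, since 2 ≥ (1 + 1/k)^5 for all k ≥ 31.
Combining, 2^(k + 1) ≥ 53(k+1)^5.
Hence, by induction on N, the claim holds for every N ≥ 31.
Hence the smallest such M is 31.

M = 31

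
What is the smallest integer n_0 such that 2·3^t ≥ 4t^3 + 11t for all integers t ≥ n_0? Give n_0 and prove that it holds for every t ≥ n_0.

n_0 = 6

At t = 5: 486 < 555, so the inequality fails and n_0 ≥ 6. We prove 2·3^t ≥ 4t^3 + 11t for all t ≥ 6.
Base step (t = 6): 2·3^t = 1458 and 4t^3 + 11t = 930, so 1458 ≥ 930.
Inductive step: assume the claim holds for t = j, so 2·3^j ≥ 4j^3 + 11j.
Then 2·3^(j + 1) = 3·(2·3^j) ≥ 3·(4j^3 + 11j).
Also, for j ≥ 6 we have 3·(4j^3 + 11j) ≥ 4(j+1)^3 + 11(j+1), since 3·(4j^3 + 11j) − (4(j+1)^3 + 11(j+1)) = 8j^3 - 12j^2 + 10j - 15, which is nonnegative for all j ≥ 6.
Combining, 2·3^(j + 1) ≥ 4(j+1)^3 + 11(j+1).
By the principle of mathematical induction, the result holds for all t ≥ 6.
Hence the smallest such n_0 is 6.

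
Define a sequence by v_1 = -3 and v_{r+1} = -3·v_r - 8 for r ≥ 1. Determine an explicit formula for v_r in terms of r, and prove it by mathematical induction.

v_r = -(-3)^(r - 1) - 2

Computing the first terms: v_1 = -3, v_2 = 1, v_3 = -11. This suggests v_r = -(-3)^(r - 1) - 2.
When r = 1: the formula gives -3 = -3 = v_1.
Suppose the result is true for r = j, so v_j = -(-3)^(j - 1) - 2.
Then v_{j+1} = -3·v_j - 8 = -3·(-(-3)^(j - 1) - 2) - 8 = -(-3)^j - 2 = -(-3)^((j+1) - 1) - 2,
which is the claimed formula at r = j+1.
By the principle of mathematical induction, the result holds for all r ≥ 1.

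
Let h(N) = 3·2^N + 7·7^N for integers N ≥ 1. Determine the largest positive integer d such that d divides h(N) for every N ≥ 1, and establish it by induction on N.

Computing the first values: h(1) = 55 and h(2) = 355; gcd(55, 355) = 5, so d ≤ 5.
We prove 5 | 3·2^N + 7·7^N for all N ≥ 1 by induction on N.
Base case (N = 1): h(1) = 55 = 5·(11), so 5 | h(1).
Inductive step: assume the claim holds for N = r, i.e. 5 | h(r). Then
h(r+1) − 7·h(r) = (3·2^(r+1) + 7·7^(r+1)) − 7·(3·2^r + 7·7^r) = (3)·2^r·(2 − 7) = (-15)·2^r. Since 5 | h(r) by the inductive hypothesis, 5 | 7·h(r); and 5 | -15 since -15 = 5·-3. Therefore 5 | h(r+1).
Hence, by induction on N, the claim holds for every N ≥ 1.
Therefore the largest such d is 5.

d = 5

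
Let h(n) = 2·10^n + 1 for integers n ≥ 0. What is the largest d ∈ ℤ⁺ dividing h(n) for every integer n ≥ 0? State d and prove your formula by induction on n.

Computing the first values: h(0) = 3 and h(1) = 21; gcd(3, 21) = 3, so d ≤ 3.
We prove 3 | 2·10^n + 1 for all n ≥ 0 by induction on n.
For the base case n = 0: h(0) = 3 = 3·(1), so 3 | h(0).
Suppose the result is true for n = m, i.e. 3 | h(m). Then
h(m+1) = 2·10^(m+1) + 1 = 10·(2·10^m + 1) - 9 = 10·h(m) - 9. The first term is divisible by 3 by the inductive hypothesis, and -9 is divisible by 3. Hence 3 | h(m+1).
This completes the induction.
Therefore the largest such d is 3.

d = 3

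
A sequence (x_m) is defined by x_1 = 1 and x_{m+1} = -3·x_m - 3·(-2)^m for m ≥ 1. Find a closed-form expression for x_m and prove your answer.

x_m = -3(-2)^m - 5(-3)^(m - 1)

Computing the first terms: x_1 = 1, x_2 = 3, x_3 = -21. This suggests x_m = -3(-2)^m - 5(-3)^(m - 1).
For the base case m = 1: the formula gives 1 = 1 = x_1.
Inductive step: assume the claim holds for m = r, so x_r = -3(-2)^r - 5(-3)^(r - 1).
Then x_{r+1} = -3·x_r - 3·(-2)^r = -3·(-3(-2)^r - 5(-3)^(r - 1)) - 3·(-2)^r = -3(-2)^(r + 1) - 5(-3)^r = -3(-2)^(r+1) - 5(-3)^((r+1) - 1),
which is the claimed formula at m = r+1.
By induction, the statement is established for all m ≥ 1.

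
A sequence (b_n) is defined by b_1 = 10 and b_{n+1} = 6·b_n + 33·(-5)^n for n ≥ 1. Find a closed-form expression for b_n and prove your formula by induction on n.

b_n = -3(-5)^n - 5·6^(n - 1)

Computing the first terms: b_1 = 10, b_2 = -105, b_3 = 195. This suggests b_n = -3(-5)^n - 5·6^(n - 1).
For the base case n = 1: the formula gives 10 = 10 = b_1.
Inductive step: assume the claim holds for n = i, so b_i = -3(-5)^i - 5·6^(i - 1).
Then b_{i+1} = 6·b_i + 33·(-5)^i = 6·(-3(-5)^i - 5·6^(i - 1)) + 33·(-5)^i = -3(-5)^(i + 1) - 5·6^i = -3(-5)^(i+1) - 5·6^((i+1) - 1),
which is the claimed formula at n = i+1.
This completes the induction.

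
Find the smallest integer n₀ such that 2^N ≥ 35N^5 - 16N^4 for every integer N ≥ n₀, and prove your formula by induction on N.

At N = 29: 536870912 < 706573719, so the inequality fails and n₀ ≥ 30. We prove 2^N ≥ 35N^5 - 16N^4 for all N ≥ 30.
Base case (N = 30): 2^N = 1073741824 and 35N^5 - 16N^4 = 837540000, so 1073741824 ≥ 837540000.
Inductive step: suppose the statement holds for some j ≥ 30, so 2^j ≥ 35j^5 - 16j^4.
Then 2^(j + 1) = 2·(2^j) ≥ 2·(35j^5 - 16j^4).
Also, for j ≥ 30 we have 2·(35j^5 - 16j^4) ≥ 35(j+1)^5 - 16(j+1)^4, since 2·(35j^5 - 16j^4) − (35(j+1)^5 - 16(j+1)^4) = 35j^5 - 191j^4 - 286j^3 - 254j^2 - 111j - 19, which is nonnegative for all j ≥ 30.
Combining, 2^(j + 1) ≥ 35(j+1)^5 - 16(j+1)^4.
This completes the induction.
Hence the smallest such n₀ is 30.

n₀ = 30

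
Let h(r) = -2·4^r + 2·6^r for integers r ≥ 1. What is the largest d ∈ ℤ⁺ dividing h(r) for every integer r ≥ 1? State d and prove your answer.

Computing the first values: h(1) = 4 and h(2) = 40; gcd(4, 40) = 4, so d ≤ 4.
We prove 4 | -2·4^r + 2·6^r for all r ≥ 1 by induction on r.
When r = 1: h(1) = 4 = 4·(1), so 4 | h(1).
Inductive step: assume the claim holds for r = i, i.e. 4 | h(i). Then
h(i+1) − 6·h(i) = (-2·4^(i+1) + 2·6^(i+1)) − 6·(-2·4^i + 2·6^i) = (-2)·4^i·(4 − 6) = (4)·4^i. Since 4 | h(i) by the inductive hypothesis, 4 | 6·h(i); and 4 | 4 since 4 = 4·1. Therefore 4 | h(i+1).
By induction, the statement is established for all r ≥ 1.
Therefore the largest such d is 4.

d = 4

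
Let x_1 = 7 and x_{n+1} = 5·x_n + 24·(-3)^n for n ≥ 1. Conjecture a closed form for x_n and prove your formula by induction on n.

x_n = (-3)^(n + 1) - 2·5^(n - 1)

Computing the first terms: x_1 = 7, x_2 = -37, x_3 = 31. This suggests x_n = (-3)^(n + 1) - 2·5^(n - 1).
Base case (n = 1): the formula gives 7 = 7 = x_1.
Suppose the result is true for n = m, so x_m = (-3)^(m + 1) - 2·5^(m - 1).
Then x_{m+1} = 5·x_m + 24·(-3)^m = 5·((-3)^(m + 1) - 2·5^(m - 1)) + 24·(-3)^m = (-3)^(m + 2) - 2·5^m = (-3)^((m+1) + 1) - 2·5^((m+1) - 1),
which is the claimed formula at n = m+1.
Hence, by induction on n, the claim holds for every n ≥ 1.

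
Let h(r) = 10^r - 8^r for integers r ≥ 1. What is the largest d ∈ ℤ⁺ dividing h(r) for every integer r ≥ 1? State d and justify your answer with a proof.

Computing the first values: h(1) = 2 and h(2) = 36; gcd(2, 36) = 2, so d ≤ 2.
We prove 2 | 10^r - 8^r for all r ≥ 1 by induction on r.
For the base case r = 1: h(1) = 2 = 2·(1), so 2 | h(1).
Suppose the result is true for r = j, i.e. 2 | h(j). Then
10^{j+1} − 8^{j+1} = 10·10^j − 8·8^j = 10·(10^j − 8^j) + (2)·8^j. The first term is divisible by 2 by the inductive hypothesis, and the second term (2)·8^j is divisible by 2 since 2 | 2. Hence 2 | h(j+1).
By the principle of mathematical induction, the result holds for all r ≥ 1.
Therefore the largest such d is 2.

d = 2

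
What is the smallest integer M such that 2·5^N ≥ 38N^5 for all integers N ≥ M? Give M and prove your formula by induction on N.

At N = 8: 781250 < 1245184, so the inequality fails and M ≥ 9. We prove 2·5^N ≥ 38N^5 for all N ≥ 9.
Base step (N = 9): 2·5^N = 3906250 and 38N^5 = 2243862, so 3906250 ≥ 2243862.
Inductive step: suppose the statement holds for some r ≥ 9, so 2·5^r ≥ 38r^5.
Then 2·5^(r + 1) = 5·(2·5^r) ≥ 5·(38r^5).
Also, for r ≥ 9 we have 5·(38r^5) ≥ 38(r+1)^5, since 5 ≥ (1 + 1/r)^5 for all r ≥ 9.
Combining, 2·5^(r + 1) ≥ 38(r+1)^5.
By the principle of mathematical induction, the result holds for all N ≥ 9.
Hence the smallest such M is 9.

M = 9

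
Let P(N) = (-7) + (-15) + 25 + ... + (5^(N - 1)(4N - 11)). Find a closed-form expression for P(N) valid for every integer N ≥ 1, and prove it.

P(N) = 5^N(N - 3) + 3

We claim P(N) = 5^N(N - 3) + 3 for all N ≥ 1.
For the base case N = 1: P(1) = -7, and the closed form gives -7. They agree.
Suppose the result is true for N = r, so P(r) = 5^r(r - 3) + 3.
Then P(r+1) = P(r) + (5^r(4r - 7)) = (5^r(r - 3) + 3) + (5^r(4r - 7)).
Simplifying, P(r+1) = 5·5^r·r - 10·5^r + 3 = 5^(r+1)((r+1) - 3) + 3,
which is the closed form with N = r+1.
By the principle of mathematical induction, the result holds for all N ≥ 1.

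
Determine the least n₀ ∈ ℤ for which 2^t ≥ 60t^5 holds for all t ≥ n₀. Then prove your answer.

At t = 30: 1073741824 < 1458000000, so the inequality fails and n₀ ≥ 31. We prove 2^t ≥ 60t^5 for all t ≥ 31.
Base step (t = 31): 2^t = 2147483648 and 60t^5 = 1717749060, so 2147483648 ≥ 1717749060.
Suppose the result is true for t = p, so 2^p ≥ 60p^5.
Then 2^(p + 1) = 2·(2^p) ≥ 2·(60p^5).
Also, for p ≥ 31 we have 2·(60p^5) ≥ 60(p+1)^5, since 2 ≥ (1 + 1/p)^5 for all p ≥ 31.
Combining, 2^(p + 1) ≥ 60(p+1)^5.
By induction, the statement is established for all t ≥ 31.
Hence the smallest such n₀ is 31.

n₀ = 31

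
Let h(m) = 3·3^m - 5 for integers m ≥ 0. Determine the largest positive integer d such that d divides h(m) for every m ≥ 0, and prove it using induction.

d = 2

Computing the first values: h(0) = -2 and h(1) = 4; gcd(-2, 4) = 2, so d ≤ 2.
We prove 2 | 3·3^m - 5 for all m ≥ 0 by induction on m.
Base case (m = 0): h(0) = -2 = 2·(-1), so 2 | h(0).
Suppose the result is true for m = i, i.e. 2 | h(i). Then
h(i+1) = 3·3^(i+1) - 5 = 3·(3·3^i - 5) + 10 = 3·h(i) + 10. The first term is divisible by 2 by the inductive hypothesis, and 10 is divisible by 2. Hence 2 | h(i+1).
Hence, by induction on m, the claim holds for every m ≥ 0.
Therefore the largest such d is 2.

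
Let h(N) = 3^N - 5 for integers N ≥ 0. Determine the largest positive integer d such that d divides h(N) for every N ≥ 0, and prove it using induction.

Computing the first values: h(0) = -4 and h(1) = -2; gcd(-4, -2) = 2, so d ≤ 2.
We prove 2 | 3^N - 5 for all N ≥ 0 by induction on N.
When N = 0: h(0) = -4 = 2·(-2), so 2 | h(0).
Inductive step: assume the claim holds for N = r, i.e. 2 | h(r). Then
h(r+1) = 3^(r+1) - 5 = 3·(3^r - 5) + 10 = 3·h(r) + 10. The first term is divisible by 2 by the inductive hypothesis, and 10 is divisible by 2. Hence 2 | h(r+1).
Hence, by induction on N, the claim holds for every N ≥ 0.
Therefore the largest such d is 2.

d = 2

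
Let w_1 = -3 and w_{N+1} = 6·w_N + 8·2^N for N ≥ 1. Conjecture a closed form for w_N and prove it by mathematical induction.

w_N = -2^(N + 1) + 6^(N - 1)

Computing the first terms: w_1 = -3, w_2 = -2, w_3 = 20. This suggests w_N = -2^(N + 1) + 6^(N - 1).
For the base case N = 1: the formula gives -3 = -3 = w_1.
Inductive step: assume the claim holds for N = i, so w_i = -2^(i + 1) + 6^(i - 1).
Then w_{i+1} = 6·w_i + 8·2^i = 6·(-2^(i + 1) + 6^(i - 1)) + 8·2^i = -2^(i + 2) + 6^i = -2^((i+1) + 1) + 6^((i+1) - 1),
which is the claimed formula at N = i+1.
This completes the induction.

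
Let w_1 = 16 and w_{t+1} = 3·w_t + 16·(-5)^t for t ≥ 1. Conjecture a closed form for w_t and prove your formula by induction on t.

w_t = -2(-5)^t + 2·3^t

Computing the first terms: w_1 = 16, w_2 = -32, w_3 = 304. This suggests w_t = -2(-5)^t + 2·3^t.
When t = 1: the formula gives 16 = 16 = w_1.
For the inductive step, assume it holds for an arbitrary k ≥ 1, so w_k = -2(-5)^k + 2·3^k.
Then w_{k+1} = 3·w_k + 16·(-5)^k = 3·(-2(-5)^k + 2·3^k) + 16·(-5)^k = -2(-5)^(k + 1) + 2·3^(k + 1),
which is the claimed formula at t = k+1.
This completes the induction.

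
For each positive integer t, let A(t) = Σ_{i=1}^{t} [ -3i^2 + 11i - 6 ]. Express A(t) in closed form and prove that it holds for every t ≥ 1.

We claim A(t) = -t(t^2 - 4t + 1) for all t ≥ 1.
Base case (t = 1): A(1) = 2, and the closed form gives 2. They agree.
Inductive step: suppose the statement holds for some i ≥ 1, so A(i) = i(-i^2 + 4i - 1).
Then A(i+1) = A(i) + (-3i^2 + 5i + 2) = (i(-i^2 + 4i - 1)) + (-3i^2 + 5i + 2).
Simplifying, A(i+1) = -(i + 1)(i^2 - 2i - 2) = -(i+1)((i+1)^2 - 4(i+1) + 1),
which is the closed form with t = i+1.
By induction, the statement is established for all t ≥ 1.

A(t) = -t(t^2 - 4t + 1)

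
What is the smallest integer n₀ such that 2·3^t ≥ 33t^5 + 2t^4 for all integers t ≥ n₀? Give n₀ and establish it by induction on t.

n₀ = 15

At t = 14: 9565938 < 17825024, so the inequality fails and n₀ ≥ 15. We prove 2·3^t ≥ 33t^5 + 2t^4 for all t ≥ 15.
For the base case t = 15: 2·3^t = 28697814 and 33t^5 + 2t^4 = 25160625, so 28697814 ≥ 25160625.
For the inductive step, assume it holds for an arbitrary r ≥ 15, so 2·3^r ≥ 33r^5 + 2r^4.
Then 2·3^(r + 1) = 3·(2·3^r) ≥ 3·(33r^5 + 2r^4).
Also, for r ≥ 15 we have 3·(33r^5 + 2r^4) ≥ 33(r+1)^5 + 2(r+1)^4, since 3·(33r^5 + 2r^4) − (33(r+1)^5 + 2(r+1)^4) = 66r^5 - 161r^4 - 338r^3 - 342r^2 - 173r - 35, which is nonnegative for all r ≥ 15.
Combining, 2·3^(r + 1) ≥ 33(r+1)^5 + 2(r+1)^4.
This completes the induction.
Hence the smallest such n₀ is 15.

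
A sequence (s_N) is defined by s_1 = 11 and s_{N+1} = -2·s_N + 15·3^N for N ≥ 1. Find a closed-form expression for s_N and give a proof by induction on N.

s_N = -(-2)^N + 3^(N + 1)

Computing the first terms: s_1 = 11, s_2 = 23, s_3 = 89. This suggests s_N = -(-2)^N + 3^(N + 1).
Base step (N = 1): the formula gives 11 = 11 = s_1.
For the inductive step, assume it holds for an arbitrary j ≥ 1, so s_j = -(-2)^j + 3^(j + 1).
Then s_{j+1} = -2·s_j + 15·3^j = -2·(-(-2)^j + 3^(j + 1)) + 15·3^j = -(-2)^(j + 1) + 3^(j + 2) = -(-2)^(j+1) + 3^((j+1) + 1),
which is the claimed formula at N = j+1.
This completes the induction.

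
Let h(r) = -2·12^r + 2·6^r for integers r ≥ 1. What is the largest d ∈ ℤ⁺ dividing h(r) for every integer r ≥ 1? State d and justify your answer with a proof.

d = 12

Computing the first values: h(1) = -12 and h(2) = -216; gcd(-12, -216) = 12, so d ≤ 12.
We prove 12 | -2·12^r + 2·6^r for all r ≥ 1 by induction on r.
For the base case r = 1: h(1) = -12 = 12·(-1), so 12 | h(1).
Inductive step: suppose the statement holds for some p ≥ 1, i.e. 12 | h(p). Then
h(p+1) − 12·h(p) = (-2·12^(p+1) + 2·6^(p+1)) − 12·(-2·12^p + 2·6^p) = (2)·6^p·(6 − 12) = (-12)·6^p. Since 12 | h(p) by the inductive hypothesis, 12 | 12·h(p); and 12 | -12 since -12 = 12·-1. Therefore 12 | h(p+1).
By the principle of mathematical induction, the result holds for all r ≥ 1.
Therefore the largest such d is 12.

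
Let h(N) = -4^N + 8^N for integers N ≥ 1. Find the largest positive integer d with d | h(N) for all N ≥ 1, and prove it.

d = 4

Computing the first values: h(1) = 4 and h(2) = 48; gcd(4, 48) = 4, so d ≤ 4.
We prove 4 | -4^N + 8^N for all N ≥ 1 by induction on N.
Base step (N = 1): h(1) = 4 = 4·(1), so 4 | h(1).
Suppose the result is true for N = p, i.e. 4 | h(p). Then
8^{p+1} − 4^{p+1} = 8·8^p − 4·4^p = 8·(8^p − 4^p) + (4)·4^p. The first term is divisible by 4 by the inductive hypothesis, and the second term (4)·4^p is divisible by 4 since 4 | 4. Hence 4 | h(p+1).
This completes the induction.
Therefore the largest such d is 4.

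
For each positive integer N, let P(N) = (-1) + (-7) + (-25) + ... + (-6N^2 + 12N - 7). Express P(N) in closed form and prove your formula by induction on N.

P(N) = -N(2N^2 - 3N + 2)

We claim P(N) = -N(2N^2 - 3N + 2) for all N ≥ 1.
When N = 1: P(1) = -1, and the closed form gives -1. They agree.
Inductive step: assume the claim holds for N = r, so P(r) = r(-2r^2 + 3r - 2).
Then P(r+1) = P(r) + (-6r^2 - 1) = (r(-2r^2 + 3r - 2)) + (-6r^2 - 1).
Simplifying, P(r+1) = -(r + 1)(2r^2 + r + 1) = -(r+1)(2(r+1)^2 - 3(r+1) + 2),
which is the closed form with N = r+1.
This completes the induction.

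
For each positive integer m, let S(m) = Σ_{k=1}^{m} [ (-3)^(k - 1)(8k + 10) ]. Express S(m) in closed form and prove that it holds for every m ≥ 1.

S(m) = -(-3)^m(2m + 3) + 3

We claim S(m) = -(-3)^m(2m + 3) + 3 for all m ≥ 1.
Base case (m = 1): S(1) = 18, and the closed form gives 18. They agree.
For the inductive step, assume it holds for an arbitrary k ≥ 1, so S(k) = -(-3)^k(2k + 3) + 3.
Then S(k+1) = S(k) + ((-3)^k(8k + 18)) = (-(-3)^k(2k + 3) + 3) + ((-3)^k(8k + 18)).
Simplifying, S(k+1) = 6(-3)^k·k + 15(-3)^k + 3 = -(-3)^(k+1)(2(k+1) + 3) + 3,
which is the closed form with m = k+1.
Hence, by induction on m, the claim holds for every m ≥ 1.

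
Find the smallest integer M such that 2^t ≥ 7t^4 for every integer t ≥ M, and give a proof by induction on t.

M = 21

At t = 20: 1048576 < 1120000, so the inequality fails and M ≥ 21. We prove 2^t ≥ 7t^4 for all t ≥ 21.
Base case (t = 21): 2^t = 2097152 and 7t^4 = 1361367, so 2097152 ≥ 1361367.
For the inductive step, assume it holds for an arbitrary k ≥ 21, so 2^k ≥ 7k^4.
Then 2^(k + 1) = 2·(2^k) ≥ 2·(7k^4).
Also, for k ≥ 21 we have 2·(7k^4) ≥ 7(k+1)^4, since 2 ≥ (1 + 1/k)^4 for all k ≥ 21.
Combining, 2^(k + 1) ≥ 7(k+1)^4.
This completes the induction.
Hence the smallest such M is 21.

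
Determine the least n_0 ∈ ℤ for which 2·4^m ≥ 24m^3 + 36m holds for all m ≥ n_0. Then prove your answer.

n_0 = 6

At m = 5: 2048 < 3180, so the inequality fails and n_0 ≥ 6. We prove 2·4^m ≥ 24m^3 + 36m for all m ≥ 6.
For the base case m = 6: 2·4^m = 8192 and 24m^3 + 36m = 5400, so 8192 ≥ 5400.
Inductive step: assume the claim holds for m = k, so 2·4^k ≥ 24k^3 + 36k.
Then 2·4^(k + 1) = 4·(2·4^k) ≥ 4·(24k^3 + 36k).
Also, for k ≥ 6 we have 4·(24k^3 + 36k) ≥ 24(k+1)^3 + 36(k+1), since 4·(24k^3 + 36k) − (24(k+1)^3 + 36(k+1)) = 72k^3 - 72k^2 + 36k - 60, which is nonnegative for all k ≥ 6.
Combining, 2·4^(k + 1) ≥ 24(k+1)^3 + 36(k+1).
By the principle of mathematical induction, the result holds for all m ≥ 6.
Hence the smallest such n_0 is 6.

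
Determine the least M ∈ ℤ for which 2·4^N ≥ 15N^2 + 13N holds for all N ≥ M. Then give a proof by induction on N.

M = 4

At N = 3: 128 < 174, so the inequality fails and M ≥ 4. We prove 2·4^N ≥ 15N^2 + 13N for all N ≥ 4.
Base step (N = 4): 2·4^N = 512 and 15N^2 + 13N = 292, so 512 ≥ 292.
Inductive step: suppose the statement holds for some p ≥ 4, so 2·4^p ≥ 15p^2 + 13p.
Then 2·4^(p + 1) = 4·(2·4^p) ≥ 4·(15p^2 + 13p).
Also, for p ≥ 4 we have 4·(15p^2 + 13p) ≥ 15(p+1)^2 + 13(p+1), since 4·(15p^2 + 13p) − (15(p+1)^2 + 13(p+1)) = 45p^2 + 9p - 28, which is nonnegative for all p ≥ 4.
Combining, 2·4^(p + 1) ≥ 15(p+1)^2 + 13(p+1).
Hence, by induction on N, the claim holds for every N ≥ 4.
Hence the smallest such M is 4.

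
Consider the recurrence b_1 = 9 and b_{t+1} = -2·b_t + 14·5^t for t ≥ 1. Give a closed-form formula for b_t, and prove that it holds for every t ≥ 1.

Computing the first terms: b_1 = 9, b_2 = 52, b_3 = 246. This suggests b_t = -(-2)^(t - 1) + 2·5^t.
When t = 1: the formula gives 9 = 9 = b_1.
Inductive step: suppose the statement holds for some r ≥ 1, so b_r = -(-2)^(r - 1) + 2·5^r.
Then b_{r+1} = -2·b_r + 14·5^r = -2·(-(-2)^(r - 1) + 2·5^r) + 14·5^r = -(-2)^r + 2·5^(r + 1) = -(-2)^((r+1) - 1) + 2·5^(r+1),
which is the claimed formula at t = r+1.
By induction, the statement is established for all t ≥ 1.

b_t = -(-2)^(t - 1) + 2·5^t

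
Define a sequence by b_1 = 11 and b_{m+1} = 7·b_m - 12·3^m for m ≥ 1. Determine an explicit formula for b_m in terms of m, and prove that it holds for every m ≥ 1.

b_m = 3^(m + 1) + 2·7^(m - 1)

Computing the first terms: b_1 = 11, b_2 = 41, b_3 = 179. This suggests b_m = 3^(m + 1) + 2·7^(m - 1).
For the base case m = 1: the formula gives 11 = 11 = b_1.
Inductive step: assume the claim holds for m = k, so b_k = 3^(k + 1) + 2·7^(k - 1).
Then b_{k+1} = 7·b_k - 12·3^k = 7·(3^(k + 1) + 2·7^(k - 1)) - 12·3^k = 3^(k + 2) + 2·7^k = 3^((k+1) + 1) + 2·7^((k+1) - 1),
which is the claimed formula at m = k+1.
By the principle of mathematical induction, the result holds for all m ≥ 1.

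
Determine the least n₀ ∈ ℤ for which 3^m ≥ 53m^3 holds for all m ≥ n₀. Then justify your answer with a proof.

n₀ = 10

At m = 9: 19683 < 38637, so the inequality fails and n₀ ≥ 10. We prove 3^m ≥ 53m^3 for all m ≥ 10.
Base step (m = 10): 3^m = 59049 and 53m^3 = 53000, so 59049 ≥ 53000.
Suppose the result is true for m = p, so 3^p ≥ 53p^3.
Then 3^(p + 1) = 3·(3^p) ≥ 3·(53p^3).
Also, for p ≥ 10 we have 3·(53p^3) ≥ 53(p+1)^3, since 3 ≥ (1 + 1/p)^3 for all p ≥ 10.
Combining, 3^(p + 1) ≥ 53(p+1)^3.
By induction, the statement is established for all m ≥ 10.
Hence the smallest such n₀ is 10.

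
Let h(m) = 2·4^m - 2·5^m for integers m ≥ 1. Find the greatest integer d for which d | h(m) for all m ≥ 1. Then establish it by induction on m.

Computing the first values: h(1) = -2 and h(2) = -18; gcd(-2, -18) = 2, so d ≤ 2.
We prove 2 | 2·4^m - 2·5^m for all m ≥ 1 by induction on m.
When m = 1: h(1) = -2 = 2·(-1), so 2 | h(1).
Inductive step: assume the claim holds for m = k, i.e. 2 | h(k). Then
h(k+1) − 5·h(k) = (2·4^(k+1) - 2·5^(k+1)) − 5·(2·4^k - 2·5^k) = (2)·4^k·(4 − 5) = (-2)·4^k. Since 2 | h(k) by the inductive hypothesis, 2 | 5·h(k); and 2 | -2 since -2 = 2·-1. Therefore 2 | h(k+1).
By the principle of mathematical induction, the result holds for all m ≥ 1.
Therefore the largest such d is 2.

d = 2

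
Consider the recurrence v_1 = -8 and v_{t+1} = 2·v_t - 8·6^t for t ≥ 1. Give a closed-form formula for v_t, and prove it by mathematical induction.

v_t = 2^(t + 1) - 2·6^t

Computing the first terms: v_1 = -8, v_2 = -64, v_3 = -416. This suggests v_t = 2^(t + 1) - 2·6^t.
For the base case t = 1: the formula gives -8 = -8 = v_1.
For the inductive step, assume it holds for an arbitrary m ≥ 1, so v_m = 2^(m + 1) - 2·6^m.
Then v_{m+1} = 2·v_m - 8·6^m = 2·(2^(m + 1) - 2·6^m) - 8·6^m = 2^(m + 2) - 2·6^(m + 1) = 2^((m+1) + 1) - 2·6^(m+1),
which is the claimed formula at t = m+1.
Hence, by induction on t, the claim holds for every t ≥ 1.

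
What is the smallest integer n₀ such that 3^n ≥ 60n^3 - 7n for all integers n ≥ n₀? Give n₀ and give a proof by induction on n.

n₀ = 11

At n = 10: 59049 < 59930, so the inequality fails and n₀ ≥ 11. We prove 3^n ≥ 60n^3 - 7n for all n ≥ 11.
When n = 11: 3^n = 177147 and 60n^3 - 7n = 79783, so 177147 ≥ 79783.
Suppose the result is true for n = k, so 3^k ≥ 60k^3 - 7k.
Then 3^(k + 1) = 3·(3^k) ≥ 3·(60k^3 - 7k).
Also, for k ≥ 11 we have 3·(60k^3 - 7k) ≥ 60(k+1)^3 - 7(k+1), since 3·(60k^3 - 7k) − (60(k+1)^3 - 7(k+1)) = 120k^3 - 180k^2 - 194k - 53, which is nonnegative for all k ≥ 11.
Combining, 3^(k + 1) ≥ 60(k+1)^3 - 7(k+1).
By induction, the statement is established for all n ≥ 11.
Hence the smallest such n₀ is 11.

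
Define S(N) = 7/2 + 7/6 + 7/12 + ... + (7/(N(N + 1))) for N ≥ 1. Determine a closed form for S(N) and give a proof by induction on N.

S(N) = 7N/(N + 1)

We claim S(N) = 7N/(N + 1) for all N ≥ 1.
For the base case N = 1: S(1) = 7/2, and the closed form gives 7/2. They agree.
Inductive step: assume the claim holds for N = r, so S(r) = 7r/(r + 1).
Then S(r+1) = S(r) + (7/((r + 1)(r + 2))) = (7r/(r + 1)) + (7/((r + 1)(r + 2))).
Simplifying, S(r+1) = 7(r + 1)/(r + 2) = 7(r+1)/((r+1) + 1),
which is the closed form with N = r+1.
By the principle of mathematical induction, the result holds for all N ≥ 1.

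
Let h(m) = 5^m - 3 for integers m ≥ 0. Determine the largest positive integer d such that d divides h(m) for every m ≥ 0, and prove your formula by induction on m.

d = 2

Computing the first values: h(0) = -2 and h(1) = 2; gcd(-2, 2) = 2, so d ≤ 2.
We prove 2 | 5^m - 3 for all m ≥ 0 by induction on m.
For the base case m = 0: h(0) = -2 = 2·(-1), so 2 | h(0).
Inductive step: assume the claim holds for m = i, i.e. 2 | h(i). Then
h(i+1) = 5^(i+1) - 3 = 5·(5^i - 3) + 12 = 5·h(i) + 12. The first term is divisible by 2 by the inductive hypothesis, and 12 is divisible by 2. Hence 2 | h(i+1).
By induction, the statement is established for all m ≥ 0.
Therefore the largest such d is 2.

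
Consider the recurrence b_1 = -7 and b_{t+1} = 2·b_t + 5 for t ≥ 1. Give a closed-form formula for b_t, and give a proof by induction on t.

Computing the first terms: b_1 = -7, b_2 = -9, b_3 = -13. This suggests b_t = -2^t - 5.
For the base case t = 1: the formula gives -7 = -7 = b_1.
For the inductive step, assume it holds for an arbitrary i ≥ 1, so b_i = -2^i - 5.
Then b_{i+1} = 2·b_i + 5 = 2·(-2^i - 5) + 5 = -2^(i + 1) - 5,
which is the claimed formula at t = i+1.
Hence, by induction on t, the claim holds for every t ≥ 1.

b_t = -2^t - 5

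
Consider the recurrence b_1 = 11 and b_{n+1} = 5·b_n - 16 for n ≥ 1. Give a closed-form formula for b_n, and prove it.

b_n = 7·5^(n - 1) + 4

Computing the first terms: b_1 = 11, b_2 = 39, b_3 = 179. This suggests b_n = 7·5^(n - 1) + 4.
Base step (n = 1): the formula gives 11 = 11 = b_1.
Inductive step: suppose the statement holds for some r ≥ 1, so b_r = 7·5^(r - 1) + 4.
Then b_{r+1} = 5·b_r - 16 = 5·(7·5^(r - 1) + 4) - 16 = 7·5^r + 4 = 7·5^((r+1) - 1) + 4,
which is the claimed formula at n = r+1.
This completes the induction.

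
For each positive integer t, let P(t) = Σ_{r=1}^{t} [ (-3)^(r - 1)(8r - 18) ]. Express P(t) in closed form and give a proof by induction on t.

P(t) = 2(-3)^t(-t + 2) - 4

We claim P(t) = 2(-3)^t(-t + 2) - 4 for all t ≥ 1.
Base case (t = 1): P(1) = -10, and the closed form gives -10. They agree.
For the inductive step, assume it holds for an arbitrary r ≥ 1, so P(r) = 2(-3)^r(-r + 2) - 4.
Then P(r+1) = P(r) + ((-3)^r(8r - 10)) = (2(-3)^r(-r + 2) - 4) + ((-3)^r(8r - 10)).
Simplifying, P(r+1) = 6(-3)^r·r - 6(-3)^r - 4 = 2(-3)^(r+1)(-(r+1) + 2) - 4,
which is the closed form with t = r+1.
By the principle of mathematical induction, the result holds for all t ≥ 1.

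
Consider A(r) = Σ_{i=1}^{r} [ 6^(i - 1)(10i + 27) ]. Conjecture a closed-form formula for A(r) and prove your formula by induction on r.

We claim A(r) = 6^r(2r + 5) - 5 for all r ≥ 1.
Base case (r = 1): A(1) = 37, and the closed form gives 37. They agree.
Inductive step: suppose the statement holds for some i ≥ 1, so A(i) = 6^i(2i + 5) - 5.
Then A(i+1) = A(i) + (6^i(10i + 37)) = (6^i(2i + 5) - 5) + (6^i(10i + 37)).
Simplifying, A(i+1) = 12·6^i·i + 42·6^i - 5 = 6^(i+1)(2(i+1) + 5) - 5,
which is the closed form with r = i+1.
By the principle of mathematical induction, the result holds for all r ≥ 1.

A(r) = 6^r(2r + 5) - 5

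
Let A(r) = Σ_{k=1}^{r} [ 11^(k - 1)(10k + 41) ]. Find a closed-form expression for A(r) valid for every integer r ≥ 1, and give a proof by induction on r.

We claim A(r) = 11^r(r + 4) - 4 for all r ≥ 1.
Base case (r = 1): A(1) = 51, and the closed form gives 51. They agree.
Suppose the result is true for r = k, so A(k) = 11^k(k + 4) - 4.
Then A(k+1) = A(k) + (11^k(10k + 51)) = (11^k(k + 4) - 4) + (11^k(10k + 51)).
Simplifying, A(k+1) = 11·11^k·k + 55·11^k - 4 = 11^(k+1)((k+1) + 4) - 4,
which is the closed form with r = k+1.
By the principle of mathematical induction, the result holds for all r ≥ 1.

A(r) = 11^r(r + 4) - 4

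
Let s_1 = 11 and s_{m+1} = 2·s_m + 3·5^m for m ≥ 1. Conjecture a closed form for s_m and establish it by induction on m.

s_m = 3·2^m + 5^m

Computing the first terms: s_1 = 11, s_2 = 37, s_3 = 149. This suggests s_m = 3·2^m + 5^m.
For the base case m = 1: the formula gives 11 = 11 = s_1.
Inductive step: assume the claim holds for m = j, so s_j = 3·2^j + 5^j.
Then s_{j+1} = 2·s_j + 3·5^j = 2·(3·2^j + 5^j) + 3·5^j = 3·2^(j + 1) + 5^(j + 1),
which is the claimed formula at m = j+1.
By the principle of mathematical induction, the result holds for all m ≥ 1.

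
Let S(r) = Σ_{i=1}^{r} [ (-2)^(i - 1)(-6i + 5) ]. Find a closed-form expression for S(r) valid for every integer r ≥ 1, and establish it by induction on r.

We claim S(r) = (-2)^r(2r - 1) + 1 for all r ≥ 1.
Base step (r = 1): S(1) = -1, and the closed form gives -1. They agree.
For the inductive step, assume it holds for an arbitrary i ≥ 1, so S(i) = (-2)^i(2i - 1) + 1.
Then S(i+1) = S(i) + ((-2)^i(-6i - 1)) = ((-2)^i(2i - 1) + 1) + ((-2)^i(-6i - 1)).
Simplifying, S(i+1) = (-2)^(i + 1) - (-2)^(i + 2)i + 1 = (-2)^(i+1)(2(i+1) - 1) + 1,
which is the closed form with r = i+1.
Hence, by induction on r, the claim holds for every r ≥ 1.

S(r) = (-2)^r(2r - 1) + 1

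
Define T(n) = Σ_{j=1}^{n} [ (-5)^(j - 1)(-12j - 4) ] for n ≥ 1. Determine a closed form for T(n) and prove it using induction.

We claim T(n) = (-5)^n(2n + 1) - 1 for all n ≥ 1.
Base step (n = 1): T(1) = -16, and the closed form gives -16. They agree.
Suppose the result is true for n = j, so T(j) = (-5)^j(2j + 1) - 1.
Then T(j+1) = T(j) + ((-5)^j(-12j - 16)) = ((-5)^j(2j + 1) - 1) + ((-5)^j(-12j - 16)).
Simplifying, T(j+1) = -10(-5)^j·j - 15(-5)^j - 1 = (-5)^(j+1)(2(j+1) + 1) - 1,
which is the closed form with n = j+1.
Hence, by induction on n, the claim holds for every n ≥ 1.

T(n) = (-5)^n(2n + 1) - 1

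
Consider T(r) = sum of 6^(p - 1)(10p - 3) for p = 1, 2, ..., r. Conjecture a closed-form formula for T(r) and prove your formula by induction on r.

T(r) = 6^r(2r - 1) + 1

We claim T(r) = 6^r(2r - 1) + 1 for all r ≥ 1.
Base step (r = 1): T(1) = 7, and the closed form gives 7. They agree.
For the inductive step, assume it holds for an arbitrary p ≥ 1, so T(p) = 6^p(2p - 1) + 1.
Then T(p+1) = T(p) + (6^p(10p + 7)) = (6^p(2p - 1) + 1) + (6^p(10p + 7)).
Simplifying, T(p+1) = 12·6^p·p + 6·6^p + 1 = 6^(p+1)(2(p+1) - 1) + 1,
which is the closed form with r = p+1.
This completes the induction.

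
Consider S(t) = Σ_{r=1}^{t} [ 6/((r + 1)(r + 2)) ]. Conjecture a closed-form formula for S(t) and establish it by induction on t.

We claim S(t) = 3t/(t + 2) for all t ≥ 1.
For the base case t = 1: S(1) = 1, and the closed form gives 1. They agree.
For the inductive step, assume it holds for an arbitrary r ≥ 1, so S(r) = 3r/(r + 2).
Then S(r+1) = S(r) + (6/((r + 2)(r + 3))) = (3r/(r + 2)) + (6/((r + 2)(r + 3))).
Simplifying, S(r+1) = 3(r + 1)/(r + 3) = 3(r+1)/((r+1) + 2),
which is the closed form with t = r+1.
By induction, the statement is established for all t ≥ 1.

S(t) = 3t/(t + 2)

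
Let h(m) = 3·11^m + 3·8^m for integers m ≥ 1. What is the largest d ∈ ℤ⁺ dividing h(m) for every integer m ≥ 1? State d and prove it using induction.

d = 3

Computing the first values: h(1) = 57 and h(2) = 555; gcd(57, 555) = 3, so d ≤ 3.
We prove 3 | 3·11^m + 3·8^m for all m ≥ 1 by induction on m.
For the base case m = 1: h(1) = 57 = 3·(19), so 3 | h(1).
Inductive step: suppose the statement holds for some k ≥ 1, i.e. 3 | h(k). Then
h(k+1) − 11·h(k) = (3·11^(k+1) + 3·8^(k+1)) − 11·(3·11^k + 3·8^k) = (3)·8^k·(8 − 11) = (-9)·8^k. Since 3 | h(k) by the inductive hypothesis, 3 | 11·h(k); and 3 | -9 since -9 = 3·-3. Therefore 3 | h(k+1).
Hence, by induction on m, the claim holds for every m ≥ 1.
Therefore the largest such d is 3.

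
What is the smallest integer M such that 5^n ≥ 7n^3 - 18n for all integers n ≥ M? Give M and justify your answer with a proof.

M = 4

At n = 3: 125 < 135, so the inequality fails and M ≥ 4. We prove 5^n ≥ 7n^3 - 18n for all n ≥ 4.
For the base case n = 4: 5^n = 625 and 7n^3 - 18n = 376, so 625 ≥ 376.
Inductive step: assume the claim holds for n = m, so 5^m ≥ 7m^3 - 18m.
Then 5^(m + 1) = 5·(5^m) ≥ 5·(7m^3 - 18m).
Also, for m ≥ 4 we have 5·(7m^3 - 18m) ≥ 7(m+1)^3 - 18(m+1), since 5·(7m^3 - 18m) − (7(m+1)^3 - 18(m+1)) = 28m^3 - 21m^2 - 93m + 11, which is nonnegative for all m ≥ 4.
Combining, 5^(m + 1) ≥ 7(m+1)^3 - 18(m+1).
By induction, the statement is established for all n ≥ 4.
Hence the smallest such M is 4.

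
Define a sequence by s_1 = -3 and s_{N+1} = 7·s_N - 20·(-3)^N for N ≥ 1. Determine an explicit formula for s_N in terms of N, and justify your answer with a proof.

s_N = 2(-3)^N + 3·7^(N - 1)

Computing the first terms: s_1 = -3, s_2 = 39, s_3 = 93. This suggests s_N = 2(-3)^N + 3·7^(N - 1).
Base case (N = 1): the formula gives -3 = -3 = s_1.
For the inductive step, assume it holds for an arbitrary k ≥ 1, so s_k = 2(-3)^k + 3·7^(k - 1).
Then s_{k+1} = 7·s_k - 20·(-3)^k = 7·(2(-3)^k + 3·7^(k - 1)) - 20·(-3)^k = 2(-3)^(k + 1) + 3·7^k = 2(-3)^(k+1) + 3·7^((k+1) - 1),
which is the claimed formula at N = k+1.
Hence, by induction on N, the claim holds for every N ≥ 1.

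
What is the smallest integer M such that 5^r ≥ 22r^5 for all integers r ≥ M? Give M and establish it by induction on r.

At r = 8: 390625 < 720896, so the inequality fails and M ≥ 9. We prove 5^r ≥ 22r^5 for all r ≥ 9.
When r = 9: 5^r = 1953125 and 22r^5 = 1299078, so 1953125 ≥ 1299078.
For the inductive step, assume it holds for an arbitrary i ≥ 9, so 5^i ≥ 22i^5.
Then 5^(i + 1) = 5·(5^i) ≥ 5·(22i^5).
Also, for i ≥ 9 we have 5·(22i^5) ≥ 22(i+1)^5, since 5 ≥ (1 + 1/i)^5 for all i ≥ 9.
Combining, 5^(i + 1) ≥ 22(i+1)^5.
This completes the induction.
Hence the smallest such M is 9.

M = 9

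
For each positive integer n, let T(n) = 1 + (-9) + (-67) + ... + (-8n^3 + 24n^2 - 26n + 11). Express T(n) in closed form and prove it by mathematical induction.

We claim T(n) = -n(2n^3 - 4n^2 + 3n - 2) for all n ≥ 1.
When n = 1: T(1) = 1, and the closed form gives 1. They agree.
Suppose the result is true for n = i, so T(i) = i(-2i^3 + 4i^2 - 3i + 2).
Then T(i+1) = T(i) + (-8i^3 - 2i + 1) = (i(-2i^3 + 4i^2 - 3i + 2)) + (-8i^3 - 2i + 1).
Simplifying, T(i+1) = -(i + 1)(2i^3 + 2i^2 + i - 1) = -(i+1)(2(i+1)^3 - 4(i+1)^2 + 3(i+1) - 2),
which is the closed form with n = i+1.
This completes the induction.

T(n) = -n(2n^3 - 4n^2 + 3n - 2)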